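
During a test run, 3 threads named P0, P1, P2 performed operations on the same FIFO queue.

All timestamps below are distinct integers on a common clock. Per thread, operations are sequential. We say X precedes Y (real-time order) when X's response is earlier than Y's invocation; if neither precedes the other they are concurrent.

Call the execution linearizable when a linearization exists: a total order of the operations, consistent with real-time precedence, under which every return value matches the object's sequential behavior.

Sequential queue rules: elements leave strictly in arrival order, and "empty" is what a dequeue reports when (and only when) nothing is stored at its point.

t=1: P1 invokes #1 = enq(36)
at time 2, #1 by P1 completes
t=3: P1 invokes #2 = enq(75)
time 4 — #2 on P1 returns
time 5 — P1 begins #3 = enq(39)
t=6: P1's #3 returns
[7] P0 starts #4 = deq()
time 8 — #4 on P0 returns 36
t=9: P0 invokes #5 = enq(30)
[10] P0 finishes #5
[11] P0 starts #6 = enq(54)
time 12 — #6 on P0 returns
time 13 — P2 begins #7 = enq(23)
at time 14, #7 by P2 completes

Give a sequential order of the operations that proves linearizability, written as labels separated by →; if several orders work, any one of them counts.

#1 → #2 → #3 → #4 → #5 → #6 → #7

1. #1 enq(36), leaving queue <36>
2. #2 enq(75), leaving queue <36,75>
3. #3 enq(39), leaving queue <36,75,39>
4. #4 deq() → 36, leaving queue <75,39>
5. #5 enq(30), leaving queue <75,39,30>
6. #6 enq(54), leaving queue <75,39,30,54>
7. #7 enq(23), leaving queue <75,39,30,54,23>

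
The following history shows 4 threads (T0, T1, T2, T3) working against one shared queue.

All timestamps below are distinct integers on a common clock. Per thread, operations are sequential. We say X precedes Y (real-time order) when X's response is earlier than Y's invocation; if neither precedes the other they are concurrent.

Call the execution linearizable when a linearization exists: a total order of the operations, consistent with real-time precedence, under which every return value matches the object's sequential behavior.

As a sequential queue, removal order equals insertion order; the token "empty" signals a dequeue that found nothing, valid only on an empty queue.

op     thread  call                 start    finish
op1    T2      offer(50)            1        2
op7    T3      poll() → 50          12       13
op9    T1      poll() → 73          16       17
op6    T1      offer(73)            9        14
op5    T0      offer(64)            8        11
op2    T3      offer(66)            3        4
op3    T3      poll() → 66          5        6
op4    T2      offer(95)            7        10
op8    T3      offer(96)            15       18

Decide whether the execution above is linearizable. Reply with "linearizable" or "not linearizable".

not linearizable

through event 5 a valid linearization exists; event 6 (op3 responding at time 6) ends that
one real-time candidate order over the 3 completed operations — the queue replay rejects it
for example op1, op2, op3 fails at step 3: op3 poll() → 66 is not legal there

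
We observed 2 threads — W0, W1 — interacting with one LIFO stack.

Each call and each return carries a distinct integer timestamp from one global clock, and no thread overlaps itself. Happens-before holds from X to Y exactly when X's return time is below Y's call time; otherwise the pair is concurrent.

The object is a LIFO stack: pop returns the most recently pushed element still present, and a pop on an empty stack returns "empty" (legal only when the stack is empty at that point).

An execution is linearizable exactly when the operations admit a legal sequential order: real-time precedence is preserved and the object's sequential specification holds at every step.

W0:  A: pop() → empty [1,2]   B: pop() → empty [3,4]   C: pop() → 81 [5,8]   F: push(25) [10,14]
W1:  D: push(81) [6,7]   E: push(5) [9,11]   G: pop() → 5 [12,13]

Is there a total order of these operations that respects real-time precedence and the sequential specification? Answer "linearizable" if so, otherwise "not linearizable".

one valid linearization: A, B, D, C, E, G, F
after step 1 (A pop() → empty): stack <>
after step 2 (B pop() → empty): stack <>
after step 3 (D push(81)): stack <81>
after step 4 (C pop() → 81): stack <>
after step 5 (E push(5)): stack <5>
after step 6 (G pop() → 5): stack <>
after step 7 (F push(25)): stack <25>

linearizable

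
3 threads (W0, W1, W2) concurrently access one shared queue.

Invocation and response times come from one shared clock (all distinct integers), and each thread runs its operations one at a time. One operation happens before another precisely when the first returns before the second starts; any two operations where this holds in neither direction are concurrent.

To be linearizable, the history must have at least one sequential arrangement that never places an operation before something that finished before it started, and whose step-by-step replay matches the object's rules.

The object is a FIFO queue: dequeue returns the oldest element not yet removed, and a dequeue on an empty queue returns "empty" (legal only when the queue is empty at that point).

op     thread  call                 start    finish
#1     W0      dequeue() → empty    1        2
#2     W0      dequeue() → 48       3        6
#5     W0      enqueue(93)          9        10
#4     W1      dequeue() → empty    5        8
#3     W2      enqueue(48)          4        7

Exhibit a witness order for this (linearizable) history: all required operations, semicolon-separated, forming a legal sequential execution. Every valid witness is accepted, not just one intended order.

#1; #3; #2; #4; #5

step 1: #1 dequeue() → empty — queue <>
step 2: #3 enqueue(48) — queue <48>
step 3: #2 dequeue() → 48 — queue <>
step 4: #4 dequeue() → empty — queue <>
step 5: #5 enqueue(93) — queue <93>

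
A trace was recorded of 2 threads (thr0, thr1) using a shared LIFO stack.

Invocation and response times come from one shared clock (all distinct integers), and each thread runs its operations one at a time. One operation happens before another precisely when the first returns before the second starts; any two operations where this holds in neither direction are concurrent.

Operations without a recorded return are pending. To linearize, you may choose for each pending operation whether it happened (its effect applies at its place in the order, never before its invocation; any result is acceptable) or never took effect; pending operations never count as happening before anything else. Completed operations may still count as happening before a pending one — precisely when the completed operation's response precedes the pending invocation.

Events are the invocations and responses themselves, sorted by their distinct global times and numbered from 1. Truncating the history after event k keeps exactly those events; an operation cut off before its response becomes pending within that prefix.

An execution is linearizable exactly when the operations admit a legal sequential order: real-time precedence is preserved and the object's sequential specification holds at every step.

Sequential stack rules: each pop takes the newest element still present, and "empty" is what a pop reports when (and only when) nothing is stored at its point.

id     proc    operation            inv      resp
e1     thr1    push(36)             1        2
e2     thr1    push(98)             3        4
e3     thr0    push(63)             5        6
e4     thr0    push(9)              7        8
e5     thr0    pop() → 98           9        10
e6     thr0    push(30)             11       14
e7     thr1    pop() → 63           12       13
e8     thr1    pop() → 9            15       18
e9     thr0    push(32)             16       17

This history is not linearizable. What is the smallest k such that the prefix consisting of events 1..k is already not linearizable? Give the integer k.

10

events 1..9 are linearizable, e.g. via e1, e2, e3, e4:
step 1: e1 push(36) — stack <36>
step 2: e2 push(98) — stack <36,98>
step 3: e3 push(63) — stack <36,98,63>
step 4: e4 push(9) — stack <36,98,63,9>
with event 10 included (e5 responding at time 10), all real-time-consistent orders fail
one such order, e1, e2, e3, e4, e5, breaks at step 5 where e5 pop() → 98 is illegal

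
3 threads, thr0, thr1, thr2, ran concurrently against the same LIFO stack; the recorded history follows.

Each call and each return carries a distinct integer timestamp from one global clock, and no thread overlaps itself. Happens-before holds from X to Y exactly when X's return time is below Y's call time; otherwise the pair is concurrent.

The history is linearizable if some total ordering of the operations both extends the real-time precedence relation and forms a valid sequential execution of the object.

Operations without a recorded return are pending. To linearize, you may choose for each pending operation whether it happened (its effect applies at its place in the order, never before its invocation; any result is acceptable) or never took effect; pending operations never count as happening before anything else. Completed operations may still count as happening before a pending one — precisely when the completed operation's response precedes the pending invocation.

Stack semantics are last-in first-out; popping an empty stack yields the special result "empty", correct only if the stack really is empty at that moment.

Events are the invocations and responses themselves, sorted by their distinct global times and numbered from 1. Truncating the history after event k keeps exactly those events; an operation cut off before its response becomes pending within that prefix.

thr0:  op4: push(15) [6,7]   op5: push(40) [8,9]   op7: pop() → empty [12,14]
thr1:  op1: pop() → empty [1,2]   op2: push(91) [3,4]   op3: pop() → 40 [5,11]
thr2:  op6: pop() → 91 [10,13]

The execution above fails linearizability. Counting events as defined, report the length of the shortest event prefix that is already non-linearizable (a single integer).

a valid linearization of events 1..13 exists, for instance op1, op2, op4, op5, op3, op7, op6:
after step 1 (op1 pop() → empty): stack <>
after step 2 (op2 push(91)): stack <91>
after step 3 (op4 push(15)): stack <91,15>
after step 4 (op5 push(40)): stack <91,15,40>
after step 5 (op3 pop() → 40): stack <91,15>
after step 6 (op7 pop() (pending, included)): stack <91>
after step 7 (op6 pop() → 91): stack <>
adding event 14 (op7 responds at 14) leaves no legal real-time order
for example op1, op2, op3, op4, op5, op6, op7 fails at step 3: op3 pop() → 40 is not legal there
for example op1, op2, op3, op4, op5, op7, op6 fails at step 3: op3 pop() → 40 is not legal there

14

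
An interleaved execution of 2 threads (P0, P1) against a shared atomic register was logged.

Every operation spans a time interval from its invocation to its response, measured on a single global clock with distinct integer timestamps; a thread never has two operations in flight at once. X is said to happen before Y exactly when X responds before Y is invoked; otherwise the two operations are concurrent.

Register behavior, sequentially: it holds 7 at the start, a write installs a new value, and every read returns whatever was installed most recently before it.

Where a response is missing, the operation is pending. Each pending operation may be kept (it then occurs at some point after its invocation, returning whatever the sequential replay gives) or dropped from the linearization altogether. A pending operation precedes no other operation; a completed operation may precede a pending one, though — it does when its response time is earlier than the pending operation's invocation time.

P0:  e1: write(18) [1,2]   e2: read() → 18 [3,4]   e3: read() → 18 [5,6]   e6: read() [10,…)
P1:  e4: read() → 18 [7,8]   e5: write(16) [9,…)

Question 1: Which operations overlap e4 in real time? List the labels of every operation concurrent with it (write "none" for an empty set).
Answer: none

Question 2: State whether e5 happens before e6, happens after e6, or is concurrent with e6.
Answer: concurrent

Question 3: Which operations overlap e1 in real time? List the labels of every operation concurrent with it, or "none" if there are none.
Answer: none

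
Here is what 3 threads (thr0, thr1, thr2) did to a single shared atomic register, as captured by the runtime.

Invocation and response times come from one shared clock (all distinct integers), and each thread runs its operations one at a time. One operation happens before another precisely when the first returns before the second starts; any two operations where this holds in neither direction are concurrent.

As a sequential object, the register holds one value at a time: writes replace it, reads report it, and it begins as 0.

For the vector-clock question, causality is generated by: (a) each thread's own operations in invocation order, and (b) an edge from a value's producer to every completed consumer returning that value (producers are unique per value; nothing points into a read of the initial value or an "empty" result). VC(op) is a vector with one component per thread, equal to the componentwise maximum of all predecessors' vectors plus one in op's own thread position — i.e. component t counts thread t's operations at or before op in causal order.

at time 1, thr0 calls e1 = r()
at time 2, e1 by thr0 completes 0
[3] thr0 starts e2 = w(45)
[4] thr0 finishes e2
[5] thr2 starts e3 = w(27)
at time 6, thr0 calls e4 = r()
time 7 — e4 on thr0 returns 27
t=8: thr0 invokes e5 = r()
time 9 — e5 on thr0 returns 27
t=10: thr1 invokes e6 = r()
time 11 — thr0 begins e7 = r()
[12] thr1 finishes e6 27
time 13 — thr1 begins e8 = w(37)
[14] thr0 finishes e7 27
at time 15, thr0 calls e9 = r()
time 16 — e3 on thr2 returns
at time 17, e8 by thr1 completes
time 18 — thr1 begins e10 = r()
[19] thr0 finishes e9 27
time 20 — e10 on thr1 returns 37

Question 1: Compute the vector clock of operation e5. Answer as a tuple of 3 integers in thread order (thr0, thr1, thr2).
Answer: (4, 0, 1)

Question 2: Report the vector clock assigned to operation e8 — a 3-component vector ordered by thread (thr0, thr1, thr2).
Answer: (0, 2, 1)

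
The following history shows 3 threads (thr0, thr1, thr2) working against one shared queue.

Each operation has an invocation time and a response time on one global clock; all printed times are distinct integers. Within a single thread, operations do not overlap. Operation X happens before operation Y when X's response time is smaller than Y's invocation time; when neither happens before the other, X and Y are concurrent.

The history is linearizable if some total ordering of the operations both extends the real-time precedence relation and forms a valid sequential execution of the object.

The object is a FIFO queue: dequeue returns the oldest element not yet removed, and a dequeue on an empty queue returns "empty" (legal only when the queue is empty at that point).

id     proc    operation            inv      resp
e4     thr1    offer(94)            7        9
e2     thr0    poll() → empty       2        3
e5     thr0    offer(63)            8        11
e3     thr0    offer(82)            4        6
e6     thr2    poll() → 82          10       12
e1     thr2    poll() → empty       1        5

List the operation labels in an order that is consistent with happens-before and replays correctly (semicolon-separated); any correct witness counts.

after step 1 (e1 poll() → empty): queue <>
after step 2 (e2 poll() → empty): queue <>
after step 3 (e3 offer(82)): queue <82>
after step 4 (e4 offer(94)): queue <82,94>
after step 5 (e5 offer(63)): queue <82,94,63>
after step 6 (e6 poll() → 82): queue <94,63>

e1; e2; e3; e4; e5; e6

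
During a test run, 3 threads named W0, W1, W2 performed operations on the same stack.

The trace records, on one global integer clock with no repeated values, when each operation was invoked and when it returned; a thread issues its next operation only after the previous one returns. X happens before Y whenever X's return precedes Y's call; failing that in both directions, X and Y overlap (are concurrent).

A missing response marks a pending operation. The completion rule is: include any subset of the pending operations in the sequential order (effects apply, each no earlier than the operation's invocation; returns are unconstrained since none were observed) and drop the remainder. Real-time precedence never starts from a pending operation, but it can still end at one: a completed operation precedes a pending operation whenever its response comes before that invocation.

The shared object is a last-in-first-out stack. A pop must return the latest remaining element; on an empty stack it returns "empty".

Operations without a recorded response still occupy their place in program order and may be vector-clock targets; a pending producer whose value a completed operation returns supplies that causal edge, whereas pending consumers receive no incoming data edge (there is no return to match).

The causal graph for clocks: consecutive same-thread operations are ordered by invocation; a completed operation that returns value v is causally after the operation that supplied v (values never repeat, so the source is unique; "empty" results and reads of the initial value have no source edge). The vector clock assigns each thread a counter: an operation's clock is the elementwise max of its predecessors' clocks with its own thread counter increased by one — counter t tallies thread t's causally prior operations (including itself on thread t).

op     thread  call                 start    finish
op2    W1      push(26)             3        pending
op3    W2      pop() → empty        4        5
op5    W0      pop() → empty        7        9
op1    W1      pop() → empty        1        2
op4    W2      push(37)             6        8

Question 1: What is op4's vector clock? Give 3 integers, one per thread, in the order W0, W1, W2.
invoked at 4, op3 has no predecessors; its own W2 bump gives (0, 0, 1)
invoked at 1, op1 has no predecessors; its own W1 bump gives (0, 1, 0)
invoked at 7, op5 has no predecessors; its own W0 bump gives (1, 0, 0)
invoked at 6, op4 merges VC(op3)=(0, 0, 1) and bumps W2's slot → (0, 0, 2)
invoked at 3, op2 merges VC(op1)=(0, 1, 0) and bumps W1's slot → (0, 2, 0)
target: VC(op4) = (0, 0, 2)

(0, 0, 2)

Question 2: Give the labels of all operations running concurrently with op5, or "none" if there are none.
concurrent with op5 ([7,9]): every op whose interval crosses 7..9
op1 [1,2]: before
op2 [3,…): concurrent
op3 [4,5]: before
op4 [6,8]: concurrent

op2, op4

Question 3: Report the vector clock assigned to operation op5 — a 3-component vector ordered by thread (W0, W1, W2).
no predecessors for op3 (invoked 4): W2 increments from zero → (0, 0, 1)
no predecessors for op1 (invoked 1): W1 increments from zero → (0, 1, 0)
no predecessors for op5 (invoked 7): W0 increments from zero → (1, 0, 0)
merge at op4 (invoked 6): VC(op3)=(0, 0, 1), own-thread bump on W2 → (0, 0, 2)
merge at op2 (invoked 3): VC(op1)=(0, 1, 0), own-thread bump on W1 → (0, 2, 0)
target: VC(op5) = (1, 0, 0)

(1, 0, 0)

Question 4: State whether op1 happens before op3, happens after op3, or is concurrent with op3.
op1 spans [1,2], op3 spans [4,5]
resp(op1)=2 < inv(op3)=4

before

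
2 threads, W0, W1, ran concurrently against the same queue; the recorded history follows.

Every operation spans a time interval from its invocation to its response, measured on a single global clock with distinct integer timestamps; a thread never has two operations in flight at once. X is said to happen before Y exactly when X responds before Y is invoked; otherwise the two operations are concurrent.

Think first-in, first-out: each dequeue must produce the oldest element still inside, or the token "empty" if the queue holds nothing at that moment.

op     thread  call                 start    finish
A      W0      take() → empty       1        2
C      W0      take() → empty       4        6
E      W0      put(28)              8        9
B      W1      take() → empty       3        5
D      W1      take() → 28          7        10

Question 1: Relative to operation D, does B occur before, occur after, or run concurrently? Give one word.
Answer: before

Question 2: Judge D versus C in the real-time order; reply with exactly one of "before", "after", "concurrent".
Answer: after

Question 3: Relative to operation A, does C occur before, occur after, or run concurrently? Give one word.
Answer: after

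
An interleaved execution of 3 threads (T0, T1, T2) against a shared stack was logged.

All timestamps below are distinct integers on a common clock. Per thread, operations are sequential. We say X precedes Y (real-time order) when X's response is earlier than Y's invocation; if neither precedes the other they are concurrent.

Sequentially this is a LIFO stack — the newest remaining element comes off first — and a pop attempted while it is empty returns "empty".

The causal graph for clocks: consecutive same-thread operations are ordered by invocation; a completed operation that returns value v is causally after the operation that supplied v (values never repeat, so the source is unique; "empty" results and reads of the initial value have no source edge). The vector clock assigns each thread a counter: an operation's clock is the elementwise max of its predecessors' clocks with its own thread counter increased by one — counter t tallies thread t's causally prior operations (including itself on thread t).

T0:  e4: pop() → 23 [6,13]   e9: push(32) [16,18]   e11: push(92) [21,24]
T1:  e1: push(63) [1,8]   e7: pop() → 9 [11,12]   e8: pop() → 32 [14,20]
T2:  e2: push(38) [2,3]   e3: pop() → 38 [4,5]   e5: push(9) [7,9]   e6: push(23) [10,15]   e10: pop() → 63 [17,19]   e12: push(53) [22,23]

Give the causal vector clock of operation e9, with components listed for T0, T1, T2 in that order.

(2, 0, 4)

no predecessors for e2 (invoked 2): T2 increments from zero → (0, 0, 1)
no predecessors for e1 (invoked 1): T1 increments from zero → (0, 1, 0)
e3 (invocation 4): componentwise max over VC(e2)=(0, 0, 1), +1 at T2, giving (0, 0, 2)
e5 (invocation 7): componentwise max over VC(e3)=(0, 0, 2), +1 at T2, giving (0, 0, 3)
e6 (invocation 10): componentwise max over VC(e5)=(0, 0, 3), +1 at T2, giving (0, 0, 4)
e7 (invocation 11): componentwise max over VC(e1)=(0, 1, 0), VC(e5)=(0, 0, 3), +1 at T1, giving (0, 2, 3)
e4 (invocation 6): componentwise max over VC(e6)=(0, 0, 4), +1 at T0, giving (1, 0, 4)
e10 (invocation 17): componentwise max over VC(e1)=(0, 1, 0), VC(e6)=(0, 0, 4), +1 at T2, giving (0, 1, 5)
e9 (invocation 16): componentwise max over VC(e4)=(1, 0, 4), +1 at T0, giving (2, 0, 4)
e12 (invocation 22): componentwise max over VC(e10)=(0, 1, 5), +1 at T2, giving (0, 1, 6)
e11 (invocation 21): componentwise max over VC(e9)=(2, 0, 4), +1 at T0, giving (3, 0, 4)
e8 (invocation 14): componentwise max over VC(e7)=(0, 2, 3), VC(e9)=(2, 0, 4), +1 at T1, giving (2, 3, 4)
target: VC(e9) = (2, 0, 4)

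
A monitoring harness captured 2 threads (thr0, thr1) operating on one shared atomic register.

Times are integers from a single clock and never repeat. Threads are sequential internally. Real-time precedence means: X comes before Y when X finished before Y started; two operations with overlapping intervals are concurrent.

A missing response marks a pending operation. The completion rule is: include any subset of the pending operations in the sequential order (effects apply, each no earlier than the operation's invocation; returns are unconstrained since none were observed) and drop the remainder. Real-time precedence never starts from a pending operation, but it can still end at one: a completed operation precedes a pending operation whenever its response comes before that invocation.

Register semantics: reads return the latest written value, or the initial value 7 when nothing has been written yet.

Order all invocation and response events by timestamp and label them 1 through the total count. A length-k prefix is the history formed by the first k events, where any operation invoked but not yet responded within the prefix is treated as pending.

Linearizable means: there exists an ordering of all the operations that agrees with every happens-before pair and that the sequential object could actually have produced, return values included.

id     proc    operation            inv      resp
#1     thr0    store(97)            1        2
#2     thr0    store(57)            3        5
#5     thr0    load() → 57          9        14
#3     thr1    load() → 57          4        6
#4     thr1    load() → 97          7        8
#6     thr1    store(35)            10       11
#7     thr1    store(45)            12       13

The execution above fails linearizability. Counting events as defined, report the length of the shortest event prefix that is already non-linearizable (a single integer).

8

events 1..7 are still linearizable — one witness is #1, #2, #3:
after step 1 (#1 store(97)): value 97
after step 2 (#2 store(57)): value 57
after step 3 (#3 load() → 57): value 57
event 8 — #4's response, time 8 — after it, nothing linearizes
e.g. #1, #2, #3, #4: illegal at step 4, since #4 load() → 97 cannot apply there
e.g. #1, #3, #2, #4: illegal at step 2, since #3 load() → 57 cannot apply there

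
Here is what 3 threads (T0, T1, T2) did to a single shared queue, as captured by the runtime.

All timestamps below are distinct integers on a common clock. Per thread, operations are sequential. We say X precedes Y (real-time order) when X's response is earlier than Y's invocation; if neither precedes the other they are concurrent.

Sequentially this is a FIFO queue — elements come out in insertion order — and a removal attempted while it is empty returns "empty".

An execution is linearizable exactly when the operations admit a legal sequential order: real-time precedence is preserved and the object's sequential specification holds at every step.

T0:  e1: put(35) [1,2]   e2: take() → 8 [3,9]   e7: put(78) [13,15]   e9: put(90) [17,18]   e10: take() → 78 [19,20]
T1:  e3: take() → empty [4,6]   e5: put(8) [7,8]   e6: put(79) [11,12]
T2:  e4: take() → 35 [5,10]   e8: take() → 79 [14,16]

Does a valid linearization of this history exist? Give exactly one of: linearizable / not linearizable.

witness order: e1, e4, e3, e5, e2, e6, e7, e8, e9, e10
1. e1 put(35), leaving queue <35>
2. e4 take() → 35, leaving queue <>
3. e3 take() → empty, leaving queue <>
4. e5 put(8), leaving queue <8>
5. e2 take() → 8, leaving queue <>
6. e6 put(79), leaving queue <79>
7. e7 put(78), leaving queue <79,78>
8. e8 take() → 79, leaving queue <78>
9. e9 put(90), leaving queue <78,90>
10. e10 take() → 78, leaving queue <90>

linearizable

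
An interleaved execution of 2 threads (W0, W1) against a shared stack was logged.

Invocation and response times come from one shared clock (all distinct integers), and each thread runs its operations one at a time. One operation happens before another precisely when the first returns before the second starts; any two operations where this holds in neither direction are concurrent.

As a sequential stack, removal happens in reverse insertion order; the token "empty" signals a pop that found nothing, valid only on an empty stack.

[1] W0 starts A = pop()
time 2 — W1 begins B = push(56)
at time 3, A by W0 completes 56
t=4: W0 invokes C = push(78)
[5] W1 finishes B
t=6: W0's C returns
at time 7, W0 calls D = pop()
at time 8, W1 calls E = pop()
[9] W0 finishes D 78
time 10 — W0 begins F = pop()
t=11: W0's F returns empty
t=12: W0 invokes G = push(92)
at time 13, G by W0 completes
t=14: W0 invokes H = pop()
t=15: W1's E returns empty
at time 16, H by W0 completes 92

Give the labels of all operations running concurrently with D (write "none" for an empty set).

concurrent with D ([7,9]): every op whose interval crosses 7..9
A [1,3]: before
B [2,5]: before
C [4,6]: before
E [8,15]: concurrent
F [10,11]: after
G [12,13]: after
H [14,16]: after

E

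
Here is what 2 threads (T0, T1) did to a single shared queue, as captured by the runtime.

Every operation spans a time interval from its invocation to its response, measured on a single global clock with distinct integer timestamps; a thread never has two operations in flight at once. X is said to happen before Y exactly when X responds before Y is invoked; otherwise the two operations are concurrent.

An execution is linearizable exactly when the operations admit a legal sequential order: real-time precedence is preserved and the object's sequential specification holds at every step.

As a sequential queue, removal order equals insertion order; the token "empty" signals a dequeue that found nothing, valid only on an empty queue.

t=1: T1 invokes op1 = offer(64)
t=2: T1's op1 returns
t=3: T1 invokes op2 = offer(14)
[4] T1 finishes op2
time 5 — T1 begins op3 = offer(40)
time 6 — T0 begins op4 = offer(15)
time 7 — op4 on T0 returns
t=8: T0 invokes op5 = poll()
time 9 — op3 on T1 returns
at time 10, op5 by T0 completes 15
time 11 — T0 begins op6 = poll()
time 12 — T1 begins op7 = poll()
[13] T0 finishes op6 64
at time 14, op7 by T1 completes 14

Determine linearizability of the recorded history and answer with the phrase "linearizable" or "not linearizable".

through event 9 a valid linearization exists; event 10 (op5 responding at time 10) ends that
every one of the 3 real-time-consistent orders over 5 completed queue ops fails the sequential spec
sample order op1, op2, op3, op4, op5 stalls at step 5 — op5 poll() → 15 has no legal effect
sample order op1, op2, op4, op3, op5 stalls at step 5 — op5 poll() → 15 has no legal effect

not linearizable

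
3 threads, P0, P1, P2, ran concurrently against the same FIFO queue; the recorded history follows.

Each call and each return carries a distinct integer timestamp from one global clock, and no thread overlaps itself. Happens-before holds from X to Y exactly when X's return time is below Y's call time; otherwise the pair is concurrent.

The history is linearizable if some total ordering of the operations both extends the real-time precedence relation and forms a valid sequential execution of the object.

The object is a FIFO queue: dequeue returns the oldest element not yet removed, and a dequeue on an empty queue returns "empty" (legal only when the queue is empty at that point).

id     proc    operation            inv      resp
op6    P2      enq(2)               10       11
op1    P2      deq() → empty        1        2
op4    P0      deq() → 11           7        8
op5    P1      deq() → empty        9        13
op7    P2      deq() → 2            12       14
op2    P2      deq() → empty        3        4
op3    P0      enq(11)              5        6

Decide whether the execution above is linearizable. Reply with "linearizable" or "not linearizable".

linearizable

one valid linearization: op1, op2, op3, op4, op5, op6, op7
after step 1 (op1 deq() → empty): queue <>
after step 2 (op2 deq() → empty): queue <>
after step 3 (op3 enq(11)): queue <11>
after step 4 (op4 deq() → 11): queue <>
after step 5 (op5 deq() → empty): queue <>
after step 6 (op6 enq(2)): queue <2>
after step 7 (op7 deq() → 2): queue <>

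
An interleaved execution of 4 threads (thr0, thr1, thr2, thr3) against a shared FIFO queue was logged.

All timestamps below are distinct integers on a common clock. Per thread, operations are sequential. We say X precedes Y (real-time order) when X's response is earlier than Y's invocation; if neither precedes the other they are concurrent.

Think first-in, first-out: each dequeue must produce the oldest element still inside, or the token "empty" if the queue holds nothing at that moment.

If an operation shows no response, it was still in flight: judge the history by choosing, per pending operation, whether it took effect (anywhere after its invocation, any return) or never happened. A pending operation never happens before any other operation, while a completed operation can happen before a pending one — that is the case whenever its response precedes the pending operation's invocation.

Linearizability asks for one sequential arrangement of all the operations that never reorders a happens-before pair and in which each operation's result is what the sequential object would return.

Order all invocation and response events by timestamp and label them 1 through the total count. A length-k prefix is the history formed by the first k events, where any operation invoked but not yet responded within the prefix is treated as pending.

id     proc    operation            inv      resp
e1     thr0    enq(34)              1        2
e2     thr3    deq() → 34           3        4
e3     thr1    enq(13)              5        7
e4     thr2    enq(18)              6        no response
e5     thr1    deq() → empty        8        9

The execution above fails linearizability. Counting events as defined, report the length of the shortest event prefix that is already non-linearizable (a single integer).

events 1..8 are linearizable, e.g. via e1, e2, e3:
step 1: e1 enq(34) — queue <34>
step 2: e2 deq() → 34 — queue <>
step 3: e3 enq(13) — queue <13>
at event 9 (e5's time-9 response) nothing linearizes any more
completion choices over the 1 pending operation (e4) were checked; none helps
for example e1, e2, e3, e5 (pending dropped) fails at step 4: e5 deq() → empty is not legal there

9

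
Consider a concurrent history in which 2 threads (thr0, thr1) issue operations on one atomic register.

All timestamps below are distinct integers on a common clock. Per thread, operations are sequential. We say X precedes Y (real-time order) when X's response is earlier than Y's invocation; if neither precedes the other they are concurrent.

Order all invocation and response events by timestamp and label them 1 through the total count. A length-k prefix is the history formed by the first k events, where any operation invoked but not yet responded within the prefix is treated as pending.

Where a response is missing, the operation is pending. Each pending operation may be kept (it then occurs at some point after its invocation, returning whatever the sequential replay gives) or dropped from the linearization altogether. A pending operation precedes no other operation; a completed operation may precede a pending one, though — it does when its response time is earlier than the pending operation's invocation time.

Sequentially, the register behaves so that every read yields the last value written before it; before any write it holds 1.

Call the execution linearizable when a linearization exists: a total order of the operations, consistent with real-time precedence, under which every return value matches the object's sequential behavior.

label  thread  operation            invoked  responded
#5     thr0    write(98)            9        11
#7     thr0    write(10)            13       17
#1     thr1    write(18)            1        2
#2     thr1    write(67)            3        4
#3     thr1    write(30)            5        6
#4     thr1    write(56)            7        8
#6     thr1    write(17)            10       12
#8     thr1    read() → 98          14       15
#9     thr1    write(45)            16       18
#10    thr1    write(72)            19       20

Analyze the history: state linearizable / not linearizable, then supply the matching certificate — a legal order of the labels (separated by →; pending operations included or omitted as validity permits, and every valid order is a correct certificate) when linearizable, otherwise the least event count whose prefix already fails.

1. #1 write(18), leaving value 18
2. #2 write(67), leaving value 67
3. #3 write(30), leaving value 30
4. #4 write(56), leaving value 56
5. #6 write(17), leaving value 17
6. #5 write(98), leaving value 98
7. #8 read() → 98, leaving value 98
8. #7 write(10), leaving value 10
9. #9 write(45), leaving value 45
10. #10 write(72), leaving value 72

linearizable — witness: #1 → #2 → #3 → #4 → #6 → #5 → #8 → #7 → #9 → #10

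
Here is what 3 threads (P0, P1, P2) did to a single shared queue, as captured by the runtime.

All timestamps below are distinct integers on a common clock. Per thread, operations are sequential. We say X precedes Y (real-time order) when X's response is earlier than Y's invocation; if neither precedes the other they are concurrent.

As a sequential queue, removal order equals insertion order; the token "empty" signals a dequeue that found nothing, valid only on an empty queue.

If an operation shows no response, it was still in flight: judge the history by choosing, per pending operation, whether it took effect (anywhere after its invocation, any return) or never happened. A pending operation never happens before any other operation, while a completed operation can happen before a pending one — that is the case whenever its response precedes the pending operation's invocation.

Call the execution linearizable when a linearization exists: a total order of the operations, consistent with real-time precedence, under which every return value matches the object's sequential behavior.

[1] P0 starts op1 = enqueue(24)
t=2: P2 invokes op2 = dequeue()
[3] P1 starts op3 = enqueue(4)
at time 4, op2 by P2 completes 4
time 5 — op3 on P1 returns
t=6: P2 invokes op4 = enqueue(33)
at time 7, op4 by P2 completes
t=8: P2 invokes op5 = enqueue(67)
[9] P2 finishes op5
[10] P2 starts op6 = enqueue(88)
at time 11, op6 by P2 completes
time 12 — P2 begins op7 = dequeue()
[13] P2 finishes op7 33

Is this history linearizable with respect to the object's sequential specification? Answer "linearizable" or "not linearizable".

linearizable

one valid linearization: op3, op2, op4, op1, op5, op6, op7
1. op3 enqueue(4), leaving queue <4>
2. op2 dequeue() → 4, leaving queue <>
3. op4 enqueue(33), leaving queue <33>
4. op1 enqueue(24) (pending, included), leaving queue <33,24>
5. op5 enqueue(67), leaving queue <33,24,67>
6. op6 enqueue(88), leaving queue <33,24,67,88>
7. op7 dequeue() → 33, leaving queue <24,67,88>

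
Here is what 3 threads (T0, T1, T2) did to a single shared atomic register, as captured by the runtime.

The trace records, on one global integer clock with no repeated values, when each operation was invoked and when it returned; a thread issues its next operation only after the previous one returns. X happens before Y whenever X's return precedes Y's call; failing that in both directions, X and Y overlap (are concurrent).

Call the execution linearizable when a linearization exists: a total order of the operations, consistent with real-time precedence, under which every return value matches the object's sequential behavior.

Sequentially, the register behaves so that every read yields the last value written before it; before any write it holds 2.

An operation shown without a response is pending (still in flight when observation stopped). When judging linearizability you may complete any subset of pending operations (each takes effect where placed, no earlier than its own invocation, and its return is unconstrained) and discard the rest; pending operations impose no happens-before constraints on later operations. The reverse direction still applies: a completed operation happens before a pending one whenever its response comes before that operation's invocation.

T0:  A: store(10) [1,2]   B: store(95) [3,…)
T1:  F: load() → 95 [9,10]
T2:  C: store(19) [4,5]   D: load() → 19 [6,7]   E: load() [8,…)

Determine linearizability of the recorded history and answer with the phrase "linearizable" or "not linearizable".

witness order: A, C, D, B, E, F
1. A store(10), leaving value 10
2. C store(19), leaving value 19
3. D load() → 19, leaving value 19
4. B store(95) (pending, included), leaving value 95
5. E load() (pending, included), leaving value 95
6. F load() → 95, leaving value 95

linearizable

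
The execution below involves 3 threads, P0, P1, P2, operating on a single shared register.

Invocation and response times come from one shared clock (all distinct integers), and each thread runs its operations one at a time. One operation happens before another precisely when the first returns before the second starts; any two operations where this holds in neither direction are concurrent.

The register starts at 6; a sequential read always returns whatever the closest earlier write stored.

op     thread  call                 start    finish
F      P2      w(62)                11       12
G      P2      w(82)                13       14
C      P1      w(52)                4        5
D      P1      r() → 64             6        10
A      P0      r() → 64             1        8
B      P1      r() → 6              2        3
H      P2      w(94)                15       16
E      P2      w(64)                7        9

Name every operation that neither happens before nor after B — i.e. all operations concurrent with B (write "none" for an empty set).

B spans [2,3]: anything still running between times 2 and 3 counts as concurrent
A [1,8]: concurrent
C [4,5]: after
D [6,10]: after
E [7,9]: after
F [11,12]: after
G [13,14]: after
H [15,16]: after

A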